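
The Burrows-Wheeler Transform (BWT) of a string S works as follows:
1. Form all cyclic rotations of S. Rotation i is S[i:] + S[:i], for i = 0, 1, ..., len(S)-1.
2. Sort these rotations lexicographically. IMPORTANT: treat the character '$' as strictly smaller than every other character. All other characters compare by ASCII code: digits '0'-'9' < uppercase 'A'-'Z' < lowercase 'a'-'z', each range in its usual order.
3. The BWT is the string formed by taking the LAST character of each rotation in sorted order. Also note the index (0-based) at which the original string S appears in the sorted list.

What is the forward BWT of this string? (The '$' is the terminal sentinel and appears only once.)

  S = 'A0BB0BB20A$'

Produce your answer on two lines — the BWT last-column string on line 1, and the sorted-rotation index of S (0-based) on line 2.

All 11 rotations (rotation i = S[i:]+S[:i]):
  rot[0] = A0BB0BB20A$
  rot[1] = 0BB0BB20A$A
  rot[2] = BB0BB20A$A0
  rot[3] = B0BB20A$A0B
  rot[4] = 0BB20A$A0BB
  rot[5] = BB20A$A0BB0
  rot[6] = B20A$A0BB0B
  rot[7] = 20A$A0BB0BB
  rot[8] = 0A$A0BB0BB2
  rot[9] = A$A0BB0BB20
  rot[10] = $A0BB0BB20A
Sorted (with $ < everything):
  sorted[0] = $A0BB0BB20A  (last char: 'A')
  sorted[1] = 0A$A0BB0BB2  (last char: '2')
  sorted[2] = 0BB0BB20A$A  (last char: 'A')
  sorted[3] = 0BB20A$A0BB  (last char: 'B')
  sorted[4] = 20A$A0BB0BB  (last char: 'B')
  sorted[5] = A$A0BB0BB20  (last char: '0')
  sorted[6] = A0BB0BB20A$  (last char: '$')
  sorted[7] = B0BB20A$A0B  (last char: 'B')
  sorted[8] = B20A$A0BB0B  (last char: 'B')
  sorted[9] = BB0BB20A$A0  (last char: '0')
  sorted[10] = BB20A$A0BB0  (last char: '0')
Last column: A2ABB0$BB00
Original string S is at sorted index 6

Answer: A2ABB0$BB00
6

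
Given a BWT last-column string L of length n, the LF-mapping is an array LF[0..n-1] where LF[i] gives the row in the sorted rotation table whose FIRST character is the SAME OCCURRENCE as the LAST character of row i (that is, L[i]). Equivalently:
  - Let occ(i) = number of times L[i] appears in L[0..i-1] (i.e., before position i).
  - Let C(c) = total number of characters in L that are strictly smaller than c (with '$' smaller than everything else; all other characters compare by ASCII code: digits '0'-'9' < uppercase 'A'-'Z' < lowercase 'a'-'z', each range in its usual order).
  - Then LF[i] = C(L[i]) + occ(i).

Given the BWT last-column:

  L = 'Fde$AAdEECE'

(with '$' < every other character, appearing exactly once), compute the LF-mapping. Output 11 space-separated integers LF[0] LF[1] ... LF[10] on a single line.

Answer: 7 8 10 0 1 2 9 4 5 3 6

Derivation:
Char counts: '$':1, 'A':2, 'C':1, 'E':3, 'F':1, 'd':2, 'e':1
C (first-col start): C('$')=0, C('A')=1, C('C')=3, C('E')=4, C('F')=7, C('d')=8, C('e')=10
L[0]='F': occ=0, LF[0]=C('F')+0=7+0=7
L[1]='d': occ=0, LF[1]=C('d')+0=8+0=8
L[2]='e': occ=0, LF[2]=C('e')+0=10+0=10
L[3]='$': occ=0, LF[3]=C('$')+0=0+0=0
L[4]='A': occ=0, LF[4]=C('A')+0=1+0=1
L[5]='A': occ=1, LF[5]=C('A')+1=1+1=2
L[6]='d': occ=1, LF[6]=C('d')+1=8+1=9
L[7]='E': occ=0, LF[7]=C('E')+0=4+0=4
L[8]='E': occ=1, LF[8]=C('E')+1=4+1=5
L[9]='C': occ=0, LF[9]=C('C')+0=3+0=3
L[10]='E': occ=2, LF[10]=C('E')+2=4+2=6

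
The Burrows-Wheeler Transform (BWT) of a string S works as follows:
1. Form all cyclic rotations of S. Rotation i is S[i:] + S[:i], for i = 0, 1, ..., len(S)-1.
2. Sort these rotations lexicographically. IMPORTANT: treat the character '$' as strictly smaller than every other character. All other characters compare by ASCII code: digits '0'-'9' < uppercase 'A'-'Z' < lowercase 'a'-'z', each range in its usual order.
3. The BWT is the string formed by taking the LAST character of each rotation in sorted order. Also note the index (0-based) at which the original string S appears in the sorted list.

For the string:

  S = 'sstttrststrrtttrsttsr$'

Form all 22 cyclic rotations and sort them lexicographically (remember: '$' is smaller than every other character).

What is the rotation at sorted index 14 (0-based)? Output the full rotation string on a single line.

Answer: trsttsr$sstttrststrrtt

Derivation:
All 22 rotations (rotation i = S[i:]+S[:i]):
  rot[0] = sstttrststrrtttrsttsr$
  rot[1] = stttrststrrtttrsttsr$s
  rot[2] = tttrststrrtttrsttsr$ss
  rot[3] = ttrststrrtttrsttsr$sst
  rot[4] = trststrrtttrsttsr$sstt
  rot[5] = rststrrtttrsttsr$ssttt
  rot[6] = ststrrtttrsttsr$sstttr
  rot[7] = tstrrtttrsttsr$sstttrs
  rot[8] = strrtttrsttsr$sstttrst
  rot[9] = trrtttrsttsr$sstttrsts
  rot[10] = rrtttrsttsr$sstttrstst
  rot[11] = rtttrsttsr$sstttrststr
  rot[12] = tttrsttsr$sstttrststrr
  rot[13] = ttrsttsr$sstttrststrrt
  rot[14] = trsttsr$sstttrststrrtt
  rot[15] = rsttsr$sstttrststrrttt
  rot[16] = sttsr$sstttrststrrtttr
  rot[17] = ttsr$sstttrststrrtttrs
  rot[18] = tsr$sstttrststrrtttrst
  rot[19] = sr$sstttrststrrtttrstt
  rot[20] = r$sstttrststrrtttrstts
  rot[21] = $sstttrststrrtttrsttsr
Sorted (with $ < everything):
  sorted[0] = $sstttrststrrtttrsttsr
  sorted[1] = r$sstttrststrrtttrstts
  sorted[2] = rrtttrsttsr$sstttrstst
  sorted[3] = rststrrtttrsttsr$ssttt
  sorted[4] = rsttsr$sstttrststrrttt
  sorted[5] = rtttrsttsr$sstttrststr
  sorted[6] = sr$sstttrststrrtttrstt
  sorted[7] = sstttrststrrtttrsttsr$
  sorted[8] = strrtttrsttsr$sstttrst
  sorted[9] = ststrrtttrsttsr$sstttr
  sorted[10] = sttsr$sstttrststrrtttr
  sorted[11] = stttrststrrtttrsttsr$s
  sorted[12] = trrtttrsttsr$sstttrsts
  sorted[13] = trststrrtttrsttsr$sstt
  sorted[14] = trsttsr$sstttrststrrtt
  sorted[15] = tsr$sstttrststrrtttrst
  sorted[16] = tstrrtttrsttsr$sstttrs
  sorted[17] = ttrststrrtttrsttsr$sst
  sorted[18] = ttrsttsr$sstttrststrrt
  sorted[19] = ttsr$sstttrststrrtttrs
  sorted[20] = tttrststrrtttrsttsr$ss
  sorted[21] = tttrsttsr$sstttrststrr
sorted[14] = trsttsr$sstttrststrrtt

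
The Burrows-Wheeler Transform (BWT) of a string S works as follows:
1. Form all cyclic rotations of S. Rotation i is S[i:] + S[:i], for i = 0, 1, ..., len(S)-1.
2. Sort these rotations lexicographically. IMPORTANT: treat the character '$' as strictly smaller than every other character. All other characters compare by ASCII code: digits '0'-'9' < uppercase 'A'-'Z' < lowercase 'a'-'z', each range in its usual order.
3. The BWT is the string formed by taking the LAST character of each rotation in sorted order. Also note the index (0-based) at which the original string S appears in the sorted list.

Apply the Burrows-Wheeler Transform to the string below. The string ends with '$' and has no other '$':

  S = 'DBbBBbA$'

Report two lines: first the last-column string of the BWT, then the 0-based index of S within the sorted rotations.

Answer: AbbBD$BB
5

Derivation:
All 8 rotations (rotation i = S[i:]+S[:i]):
  rot[0] = DBbBBbA$
  rot[1] = BbBBbA$D
  rot[2] = bBBbA$DB
  rot[3] = BBbA$DBb
  rot[4] = BbA$DBbB
  rot[5] = bA$DBbBB
  rot[6] = A$DBbBBb
  rot[7] = $DBbBBbA
Sorted (with $ < everything):
  sorted[0] = $DBbBBbA  (last char: 'A')
  sorted[1] = A$DBbBBb  (last char: 'b')
  sorted[2] = BBbA$DBb  (last char: 'b')
  sorted[3] = BbA$DBbB  (last char: 'B')
  sorted[4] = BbBBbA$D  (last char: 'D')
  sorted[5] = DBbBBbA$  (last char: '$')
  sorted[6] = bA$DBbBB  (last char: 'B')
  sorted[7] = bBBbA$DB  (last char: 'B')
Last column: AbbBD$BB
Original string S is at sorted index 5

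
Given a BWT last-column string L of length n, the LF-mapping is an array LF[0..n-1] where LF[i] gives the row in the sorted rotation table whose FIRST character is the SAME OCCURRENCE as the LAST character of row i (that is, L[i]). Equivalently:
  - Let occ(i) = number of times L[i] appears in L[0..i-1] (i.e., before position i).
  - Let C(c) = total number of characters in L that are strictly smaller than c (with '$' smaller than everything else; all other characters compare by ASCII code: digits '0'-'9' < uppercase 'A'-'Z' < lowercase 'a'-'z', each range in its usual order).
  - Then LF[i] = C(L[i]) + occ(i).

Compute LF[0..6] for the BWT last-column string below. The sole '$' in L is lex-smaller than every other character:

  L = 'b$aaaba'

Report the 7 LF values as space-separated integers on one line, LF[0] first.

Answer: 5 0 1 2 3 6 4

Derivation:
Char counts: '$':1, 'a':4, 'b':2
C (first-col start): C('$')=0, C('a')=1, C('b')=5
L[0]='b': occ=0, LF[0]=C('b')+0=5+0=5
L[1]='$': occ=0, LF[1]=C('$')+0=0+0=0
L[2]='a': occ=0, LF[2]=C('a')+0=1+0=1
L[3]='a': occ=1, LF[3]=C('a')+1=1+1=2
L[4]='a': occ=2, LF[4]=C('a')+2=1+2=3
L[5]='b': occ=1, LF[5]=C('b')+1=5+1=6
L[6]='a': occ=3, LF[6]=C('a')+3=1+3=4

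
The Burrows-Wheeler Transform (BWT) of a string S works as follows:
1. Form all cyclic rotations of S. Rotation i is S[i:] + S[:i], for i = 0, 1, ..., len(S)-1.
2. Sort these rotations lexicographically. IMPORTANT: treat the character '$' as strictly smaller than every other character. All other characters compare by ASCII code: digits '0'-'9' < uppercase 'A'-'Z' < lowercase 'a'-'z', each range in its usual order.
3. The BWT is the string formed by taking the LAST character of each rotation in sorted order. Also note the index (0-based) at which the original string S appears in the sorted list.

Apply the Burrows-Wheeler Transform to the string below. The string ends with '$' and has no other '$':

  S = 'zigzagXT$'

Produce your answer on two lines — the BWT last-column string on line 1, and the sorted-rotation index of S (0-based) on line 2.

All 9 rotations (rotation i = S[i:]+S[:i]):
  rot[0] = zigzagXT$
  rot[1] = igzagXT$z
  rot[2] = gzagXT$zi
  rot[3] = zagXT$zig
  rot[4] = agXT$zigz
  rot[5] = gXT$zigza
  rot[6] = XT$zigzag
  rot[7] = T$zigzagX
  rot[8] = $zigzagXT
Sorted (with $ < everything):
  sorted[0] = $zigzagXT  (last char: 'T')
  sorted[1] = T$zigzagX  (last char: 'X')
  sorted[2] = XT$zigzag  (last char: 'g')
  sorted[3] = agXT$zigz  (last char: 'z')
  sorted[4] = gXT$zigza  (last char: 'a')
  sorted[5] = gzagXT$zi  (last char: 'i')
  sorted[6] = igzagXT$z  (last char: 'z')
  sorted[7] = zagXT$zig  (last char: 'g')
  sorted[8] = zigzagXT$  (last char: '$')
Last column: TXgzaizg$
Original string S is at sorted index 8

Answer: TXgzaizg$
8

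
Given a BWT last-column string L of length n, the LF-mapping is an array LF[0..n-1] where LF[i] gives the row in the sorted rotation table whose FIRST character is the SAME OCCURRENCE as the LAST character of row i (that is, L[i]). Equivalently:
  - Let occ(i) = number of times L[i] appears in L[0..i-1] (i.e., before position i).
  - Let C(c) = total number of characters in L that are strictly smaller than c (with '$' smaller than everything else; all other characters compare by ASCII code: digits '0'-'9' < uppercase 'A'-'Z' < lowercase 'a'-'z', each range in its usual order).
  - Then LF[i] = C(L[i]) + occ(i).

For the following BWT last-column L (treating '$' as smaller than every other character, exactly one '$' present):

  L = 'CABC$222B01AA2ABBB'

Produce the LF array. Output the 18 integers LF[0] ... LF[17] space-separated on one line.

Answer: 16 7 11 17 0 3 4 5 12 1 2 8 9 6 10 13 14 15

Derivation:
Char counts: '$':1, '0':1, '1':1, '2':4, 'A':4, 'B':5, 'C':2
C (first-col start): C('$')=0, C('0')=1, C('1')=2, C('2')=3, C('A')=7, C('B')=11, C('C')=16
L[0]='C': occ=0, LF[0]=C('C')+0=16+0=16
L[1]='A': occ=0, LF[1]=C('A')+0=7+0=7
L[2]='B': occ=0, LF[2]=C('B')+0=11+0=11
L[3]='C': occ=1, LF[3]=C('C')+1=16+1=17
L[4]='$': occ=0, LF[4]=C('$')+0=0+0=0
L[5]='2': occ=0, LF[5]=C('2')+0=3+0=3
L[6]='2': occ=1, LF[6]=C('2')+1=3+1=4
L[7]='2': occ=2, LF[7]=C('2')+2=3+2=5
L[8]='B': occ=1, LF[8]=C('B')+1=11+1=12
L[9]='0': occ=0, LF[9]=C('0')+0=1+0=1
L[10]='1': occ=0, LF[10]=C('1')+0=2+0=2
L[11]='A': occ=1, LF[11]=C('A')+1=7+1=8
L[12]='A': occ=2, LF[12]=C('A')+2=7+2=9
L[13]='2': occ=3, LF[13]=C('2')+3=3+3=6
L[14]='A': occ=3, LF[14]=C('A')+3=7+3=10
L[15]='B': occ=2, LF[15]=C('B')+2=11+2=13
L[16]='B': occ=3, LF[16]=C('B')+3=11+3=14
L[17]='B': occ=4, LF[17]=C('B')+4=11+4=15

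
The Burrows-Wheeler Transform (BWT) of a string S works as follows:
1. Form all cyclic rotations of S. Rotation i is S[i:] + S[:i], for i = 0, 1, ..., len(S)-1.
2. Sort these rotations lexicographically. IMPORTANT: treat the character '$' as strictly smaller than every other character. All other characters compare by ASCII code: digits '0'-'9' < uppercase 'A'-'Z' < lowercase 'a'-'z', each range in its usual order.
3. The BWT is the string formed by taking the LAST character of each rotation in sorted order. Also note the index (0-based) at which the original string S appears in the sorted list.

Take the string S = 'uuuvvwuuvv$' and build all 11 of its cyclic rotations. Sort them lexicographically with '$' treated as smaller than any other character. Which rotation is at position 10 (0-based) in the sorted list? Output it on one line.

All 11 rotations (rotation i = S[i:]+S[:i]):
  rot[0] = uuuvvwuuvv$
  rot[1] = uuvvwuuvv$u
  rot[2] = uvvwuuvv$uu
  rot[3] = vvwuuvv$uuu
  rot[4] = vwuuvv$uuuv
  rot[5] = wuuvv$uuuvv
  rot[6] = uuvv$uuuvvw
  rot[7] = uvv$uuuvvwu
  rot[8] = vv$uuuvvwuu
  rot[9] = v$uuuvvwuuv
  rot[10] = $uuuvvwuuvv
Sorted (with $ < everything):
  sorted[0] = $uuuvvwuuvv
  sorted[1] = uuuvvwuuvv$
  sorted[2] = uuvv$uuuvvw
  sorted[3] = uuvvwuuvv$u
  sorted[4] = uvv$uuuvvwu
  sorted[5] = uvvwuuvv$uu
  sorted[6] = v$uuuvvwuuv
  sorted[7] = vv$uuuvvwuu
  sorted[8] = vvwuuvv$uuu
  sorted[9] = vwuuvv$uuuv
  sorted[10] = wuuvv$uuuvv
sorted[10] = wuuvv$uuuvv

Answer: wuuvv$uuuvv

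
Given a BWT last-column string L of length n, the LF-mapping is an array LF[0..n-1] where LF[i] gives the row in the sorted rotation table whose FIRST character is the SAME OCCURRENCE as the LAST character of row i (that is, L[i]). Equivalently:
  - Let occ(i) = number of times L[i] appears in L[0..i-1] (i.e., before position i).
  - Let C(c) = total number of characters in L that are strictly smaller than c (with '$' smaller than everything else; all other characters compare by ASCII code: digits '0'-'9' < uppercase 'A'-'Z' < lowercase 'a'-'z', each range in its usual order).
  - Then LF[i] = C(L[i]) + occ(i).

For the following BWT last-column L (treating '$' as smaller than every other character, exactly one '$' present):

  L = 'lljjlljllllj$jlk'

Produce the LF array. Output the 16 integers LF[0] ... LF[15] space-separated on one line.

Char counts: '$':1, 'j':5, 'k':1, 'l':9
C (first-col start): C('$')=0, C('j')=1, C('k')=6, C('l')=7
L[0]='l': occ=0, LF[0]=C('l')+0=7+0=7
L[1]='l': occ=1, LF[1]=C('l')+1=7+1=8
L[2]='j': occ=0, LF[2]=C('j')+0=1+0=1
L[3]='j': occ=1, LF[3]=C('j')+1=1+1=2
L[4]='l': occ=2, LF[4]=C('l')+2=7+2=9
L[5]='l': occ=3, LF[5]=C('l')+3=7+3=10
L[6]='j': occ=2, LF[6]=C('j')+2=1+2=3
L[7]='l': occ=4, LF[7]=C('l')+4=7+4=11
L[8]='l': occ=5, LF[8]=C('l')+5=7+5=12
L[9]='l': occ=6, LF[9]=C('l')+6=7+6=13
L[10]='l': occ=7, LF[10]=C('l')+7=7+7=14
L[11]='j': occ=3, LF[11]=C('j')+3=1+3=4
L[12]='$': occ=0, LF[12]=C('$')+0=0+0=0
L[13]='j': occ=4, LF[13]=C('j')+4=1+4=5
L[14]='l': occ=8, LF[14]=C('l')+8=7+8=15
L[15]='k': occ=0, LF[15]=C('k')+0=6+0=6

Answer: 7 8 1 2 9 10 3 11 12 13 14 4 0 5 15 6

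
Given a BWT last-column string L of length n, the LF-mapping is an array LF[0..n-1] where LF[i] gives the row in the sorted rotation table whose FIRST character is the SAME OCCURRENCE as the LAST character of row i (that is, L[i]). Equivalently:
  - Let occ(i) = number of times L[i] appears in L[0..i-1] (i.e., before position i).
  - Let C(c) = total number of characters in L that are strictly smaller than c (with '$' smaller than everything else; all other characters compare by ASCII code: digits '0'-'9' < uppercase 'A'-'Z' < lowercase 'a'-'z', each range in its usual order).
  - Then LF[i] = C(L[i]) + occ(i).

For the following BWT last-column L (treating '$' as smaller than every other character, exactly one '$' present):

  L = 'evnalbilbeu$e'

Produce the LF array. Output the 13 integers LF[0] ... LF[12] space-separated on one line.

Char counts: '$':1, 'a':1, 'b':2, 'e':3, 'i':1, 'l':2, 'n':1, 'u':1, 'v':1
C (first-col start): C('$')=0, C('a')=1, C('b')=2, C('e')=4, C('i')=7, C('l')=8, C('n')=10, C('u')=11, C('v')=12
L[0]='e': occ=0, LF[0]=C('e')+0=4+0=4
L[1]='v': occ=0, LF[1]=C('v')+0=12+0=12
L[2]='n': occ=0, LF[2]=C('n')+0=10+0=10
L[3]='a': occ=0, LF[3]=C('a')+0=1+0=1
L[4]='l': occ=0, LF[4]=C('l')+0=8+0=8
L[5]='b': occ=0, LF[5]=C('b')+0=2+0=2
L[6]='i': occ=0, LF[6]=C('i')+0=7+0=7
L[7]='l': occ=1, LF[7]=C('l')+1=8+1=9
L[8]='b': occ=1, LF[8]=C('b')+1=2+1=3
L[9]='e': occ=1, LF[9]=C('e')+1=4+1=5
L[10]='u': occ=0, LF[10]=C('u')+0=11+0=11
L[11]='$': occ=0, LF[11]=C('$')+0=0+0=0
L[12]='e': occ=2, LF[12]=C('e')+2=4+2=6

Answer: 4 12 10 1 8 2 7 9 3 5 11 0 6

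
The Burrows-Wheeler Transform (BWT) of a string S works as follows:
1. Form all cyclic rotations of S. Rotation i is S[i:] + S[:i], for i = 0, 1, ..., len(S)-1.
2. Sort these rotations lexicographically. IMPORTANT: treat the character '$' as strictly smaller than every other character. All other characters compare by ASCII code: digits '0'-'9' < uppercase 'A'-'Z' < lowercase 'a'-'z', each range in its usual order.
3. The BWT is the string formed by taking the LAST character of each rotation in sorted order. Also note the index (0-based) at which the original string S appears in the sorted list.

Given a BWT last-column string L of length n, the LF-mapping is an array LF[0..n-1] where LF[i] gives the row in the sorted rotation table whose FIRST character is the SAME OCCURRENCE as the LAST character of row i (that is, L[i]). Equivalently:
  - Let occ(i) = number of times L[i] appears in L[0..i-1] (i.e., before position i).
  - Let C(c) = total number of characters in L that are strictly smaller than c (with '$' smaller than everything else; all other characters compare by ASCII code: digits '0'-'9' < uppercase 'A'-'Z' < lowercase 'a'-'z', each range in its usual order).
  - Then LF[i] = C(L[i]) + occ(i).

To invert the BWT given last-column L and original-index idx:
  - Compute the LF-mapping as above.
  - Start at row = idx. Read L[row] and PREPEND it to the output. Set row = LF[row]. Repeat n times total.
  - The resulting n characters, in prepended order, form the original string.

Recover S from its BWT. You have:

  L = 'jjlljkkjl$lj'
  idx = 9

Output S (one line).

LF mapping: 1 2 8 9 3 6 7 4 10 0 11 5
Walk LF starting at row 9, prepending L[row]:
  step 1: row=9, L[9]='$', prepend. Next row=LF[9]=0
  step 2: row=0, L[0]='j', prepend. Next row=LF[0]=1
  step 3: row=1, L[1]='j', prepend. Next row=LF[1]=2
  step 4: row=2, L[2]='l', prepend. Next row=LF[2]=8
  step 5: row=8, L[8]='l', prepend. Next row=LF[8]=10
  step 6: row=10, L[10]='l', prepend. Next row=LF[10]=11
  step 7: row=11, L[11]='j', prepend. Next row=LF[11]=5
  step 8: row=5, L[5]='k', prepend. Next row=LF[5]=6
  step 9: row=6, L[6]='k', prepend. Next row=LF[6]=7
  step 10: row=7, L[7]='j', prepend. Next row=LF[7]=4
  step 11: row=4, L[4]='j', prepend. Next row=LF[4]=3
  step 12: row=3, L[3]='l', prepend. Next row=LF[3]=9
Reversed output: ljjkkjllljj$

Answer: ljjkkjllljj$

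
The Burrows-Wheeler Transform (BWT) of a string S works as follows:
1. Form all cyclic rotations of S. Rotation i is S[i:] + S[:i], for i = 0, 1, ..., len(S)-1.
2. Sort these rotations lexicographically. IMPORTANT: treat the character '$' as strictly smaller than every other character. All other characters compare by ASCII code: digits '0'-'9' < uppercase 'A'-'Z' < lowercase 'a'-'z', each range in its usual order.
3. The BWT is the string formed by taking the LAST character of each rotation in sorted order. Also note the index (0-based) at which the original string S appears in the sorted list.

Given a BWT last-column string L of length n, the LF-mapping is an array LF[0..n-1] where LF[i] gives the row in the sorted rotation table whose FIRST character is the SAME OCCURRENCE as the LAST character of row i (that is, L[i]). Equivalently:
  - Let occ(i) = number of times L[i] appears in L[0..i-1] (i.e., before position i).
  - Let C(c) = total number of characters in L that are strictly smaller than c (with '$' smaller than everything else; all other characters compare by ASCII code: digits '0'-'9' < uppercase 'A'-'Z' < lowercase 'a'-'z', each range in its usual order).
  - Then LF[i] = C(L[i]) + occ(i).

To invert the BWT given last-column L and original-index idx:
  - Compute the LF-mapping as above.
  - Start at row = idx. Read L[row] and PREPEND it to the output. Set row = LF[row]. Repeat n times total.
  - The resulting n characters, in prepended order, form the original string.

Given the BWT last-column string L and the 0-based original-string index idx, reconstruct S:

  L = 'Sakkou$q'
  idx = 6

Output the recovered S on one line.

LF mapping: 1 2 3 4 5 7 0 6
Walk LF starting at row 6, prepending L[row]:
  step 1: row=6, L[6]='$', prepend. Next row=LF[6]=0
  step 2: row=0, L[0]='S', prepend. Next row=LF[0]=1
  step 3: row=1, L[1]='a', prepend. Next row=LF[1]=2
  step 4: row=2, L[2]='k', prepend. Next row=LF[2]=3
  step 5: row=3, L[3]='k', prepend. Next row=LF[3]=4
  step 6: row=4, L[4]='o', prepend. Next row=LF[4]=5
  step 7: row=5, L[5]='u', prepend. Next row=LF[5]=7
  step 8: row=7, L[7]='q', prepend. Next row=LF[7]=6
Reversed output: quokkaS$

Answer: quokkaS$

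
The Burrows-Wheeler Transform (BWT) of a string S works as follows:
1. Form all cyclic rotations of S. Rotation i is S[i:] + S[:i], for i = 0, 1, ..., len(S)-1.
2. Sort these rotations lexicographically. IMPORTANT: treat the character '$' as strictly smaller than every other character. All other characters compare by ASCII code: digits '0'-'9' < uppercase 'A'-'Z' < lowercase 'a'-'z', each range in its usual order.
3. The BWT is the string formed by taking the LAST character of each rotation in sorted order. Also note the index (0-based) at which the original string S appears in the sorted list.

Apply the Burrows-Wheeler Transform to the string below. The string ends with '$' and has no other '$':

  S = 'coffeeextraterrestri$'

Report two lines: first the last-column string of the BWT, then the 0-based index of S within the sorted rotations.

Answer: ir$fetreforctrteeaxse
2

Derivation:
All 21 rotations (rotation i = S[i:]+S[:i]):
  rot[0] = coffeeextraterrestri$
  rot[1] = offeeextraterrestri$c
  rot[2] = ffeeextraterrestri$co
  rot[3] = feeextraterrestri$cof
  rot[4] = eeextraterrestri$coff
  rot[5] = eextraterrestri$coffe
  rot[6] = extraterrestri$coffee
  rot[7] = xtraterrestri$coffeee
  rot[8] = traterrestri$coffeeex
  rot[9] = raterrestri$coffeeext
  rot[10] = aterrestri$coffeeextr
  rot[11] = terrestri$coffeeextra
  rot[12] = errestri$coffeeextrat
  rot[13] = rrestri$coffeeextrate
  rot[14] = restri$coffeeextrater
  rot[15] = estri$coffeeextraterr
  rot[16] = stri$coffeeextraterre
  rot[17] = tri$coffeeextraterres
  rot[18] = ri$coffeeextraterrest
  rot[19] = i$coffeeextraterrestr
  rot[20] = $coffeeextraterrestri
Sorted (with $ < everything):
  sorted[0] = $coffeeextraterrestri  (last char: 'i')
  sorted[1] = aterrestri$coffeeextr  (last char: 'r')
  sorted[2] = coffeeextraterrestri$  (last char: '$')
  sorted[3] = eeextraterrestri$coff  (last char: 'f')
  sorted[4] = eextraterrestri$coffe  (last char: 'e')
  sorted[5] = errestri$coffeeextrat  (last char: 't')
  sorted[6] = estri$coffeeextraterr  (last char: 'r')
  sorted[7] = extraterrestri$coffee  (last char: 'e')
  sorted[8] = feeextraterrestri$cof  (last char: 'f')
  sorted[9] = ffeeextraterrestri$co  (last char: 'o')
  sorted[10] = i$coffeeextraterrestr  (last char: 'r')
  sorted[11] = offeeextraterrestri$c  (last char: 'c')
  sorted[12] = raterrestri$coffeeext  (last char: 't')
  sorted[13] = restri$coffeeextrater  (last char: 'r')
  sorted[14] = ri$coffeeextraterrest  (last char: 't')
  sorted[15] = rrestri$coffeeextrate  (last char: 'e')
  sorted[16] = stri$coffeeextraterre  (last char: 'e')
  sorted[17] = terrestri$coffeeextra  (last char: 'a')
  sorted[18] = traterrestri$coffeeex  (last char: 'x')
  sorted[19] = tri$coffeeextraterres  (last char: 's')
  sorted[20] = xtraterrestri$coffeee  (last char: 'e')
Last column: ir$fetreforctrteeaxse
Original string S is at sorted index 2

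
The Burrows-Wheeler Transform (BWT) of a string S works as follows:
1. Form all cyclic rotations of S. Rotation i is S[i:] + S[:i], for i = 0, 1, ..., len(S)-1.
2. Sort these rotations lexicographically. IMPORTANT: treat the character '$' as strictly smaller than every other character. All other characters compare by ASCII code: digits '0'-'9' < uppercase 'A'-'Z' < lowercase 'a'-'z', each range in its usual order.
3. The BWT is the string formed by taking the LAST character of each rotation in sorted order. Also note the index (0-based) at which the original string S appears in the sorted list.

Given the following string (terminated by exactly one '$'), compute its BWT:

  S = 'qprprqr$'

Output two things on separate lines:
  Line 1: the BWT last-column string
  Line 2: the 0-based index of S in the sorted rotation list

All 8 rotations (rotation i = S[i:]+S[:i]):
  rot[0] = qprprqr$
  rot[1] = prprqr$q
  rot[2] = rprqr$qp
  rot[3] = prqr$qpr
  rot[4] = rqr$qprp
  rot[5] = qr$qprpr
  rot[6] = r$qprprq
  rot[7] = $qprprqr
Sorted (with $ < everything):
  sorted[0] = $qprprqr  (last char: 'r')
  sorted[1] = prprqr$q  (last char: 'q')
  sorted[2] = prqr$qpr  (last char: 'r')
  sorted[3] = qprprqr$  (last char: '$')
  sorted[4] = qr$qprpr  (last char: 'r')
  sorted[5] = r$qprprq  (last char: 'q')
  sorted[6] = rprqr$qp  (last char: 'p')
  sorted[7] = rqr$qprp  (last char: 'p')
Last column: rqr$rqpp
Original string S is at sorted index 3

Answer: rqr$rqpp
3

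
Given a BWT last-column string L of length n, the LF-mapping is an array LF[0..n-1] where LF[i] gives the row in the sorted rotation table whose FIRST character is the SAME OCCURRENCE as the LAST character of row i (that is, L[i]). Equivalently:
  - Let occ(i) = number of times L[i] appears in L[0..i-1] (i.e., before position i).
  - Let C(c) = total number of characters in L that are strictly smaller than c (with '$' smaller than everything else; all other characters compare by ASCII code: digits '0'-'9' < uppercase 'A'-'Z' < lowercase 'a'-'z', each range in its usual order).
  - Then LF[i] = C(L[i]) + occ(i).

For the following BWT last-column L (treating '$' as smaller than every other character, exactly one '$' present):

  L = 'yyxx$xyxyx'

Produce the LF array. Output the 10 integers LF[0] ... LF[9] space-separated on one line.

Char counts: '$':1, 'x':5, 'y':4
C (first-col start): C('$')=0, C('x')=1, C('y')=6
L[0]='y': occ=0, LF[0]=C('y')+0=6+0=6
L[1]='y': occ=1, LF[1]=C('y')+1=6+1=7
L[2]='x': occ=0, LF[2]=C('x')+0=1+0=1
L[3]='x': occ=1, LF[3]=C('x')+1=1+1=2
L[4]='$': occ=0, LF[4]=C('$')+0=0+0=0
L[5]='x': occ=2, LF[5]=C('x')+2=1+2=3
L[6]='y': occ=2, LF[6]=C('y')+2=6+2=8
L[7]='x': occ=3, LF[7]=C('x')+3=1+3=4
L[8]='y': occ=3, LF[8]=C('y')+3=6+3=9
L[9]='x': occ=4, LF[9]=C('x')+4=1+4=5

Answer: 6 7 1 2 0 3 8 4 9 5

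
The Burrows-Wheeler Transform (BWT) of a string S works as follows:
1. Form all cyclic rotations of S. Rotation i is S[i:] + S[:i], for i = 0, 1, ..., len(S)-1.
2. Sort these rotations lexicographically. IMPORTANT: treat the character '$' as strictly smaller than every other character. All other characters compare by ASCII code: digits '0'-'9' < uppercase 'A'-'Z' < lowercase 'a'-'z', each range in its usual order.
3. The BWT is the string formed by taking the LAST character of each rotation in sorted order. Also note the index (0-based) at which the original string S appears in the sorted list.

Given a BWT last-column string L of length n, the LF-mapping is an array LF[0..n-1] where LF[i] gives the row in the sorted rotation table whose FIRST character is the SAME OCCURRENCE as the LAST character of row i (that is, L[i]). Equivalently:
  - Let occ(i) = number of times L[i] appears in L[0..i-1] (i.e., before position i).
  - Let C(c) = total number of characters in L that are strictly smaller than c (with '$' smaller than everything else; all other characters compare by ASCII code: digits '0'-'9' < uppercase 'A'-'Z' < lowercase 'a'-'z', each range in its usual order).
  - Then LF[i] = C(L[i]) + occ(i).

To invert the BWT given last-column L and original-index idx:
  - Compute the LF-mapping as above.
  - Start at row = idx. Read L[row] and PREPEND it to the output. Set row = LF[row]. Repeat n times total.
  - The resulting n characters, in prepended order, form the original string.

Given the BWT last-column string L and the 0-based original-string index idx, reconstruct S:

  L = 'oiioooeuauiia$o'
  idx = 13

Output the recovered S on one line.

LF mapping: 8 4 5 9 10 11 3 13 1 14 6 7 2 0 12
Walk LF starting at row 13, prepending L[row]:
  step 1: row=13, L[13]='$', prepend. Next row=LF[13]=0
  step 2: row=0, L[0]='o', prepend. Next row=LF[0]=8
  step 3: row=8, L[8]='a', prepend. Next row=LF[8]=1
  step 4: row=1, L[1]='i', prepend. Next row=LF[1]=4
  step 5: row=4, L[4]='o', prepend. Next row=LF[4]=10
  step 6: row=10, L[10]='i', prepend. Next row=LF[10]=6
  step 7: row=6, L[6]='e', prepend. Next row=LF[6]=3
  step 8: row=3, L[3]='o', prepend. Next row=LF[3]=9
  step 9: row=9, L[9]='u', prepend. Next row=LF[9]=14
  step 10: row=14, L[14]='o', prepend. Next row=LF[14]=12
  step 11: row=12, L[12]='a', prepend. Next row=LF[12]=2
  step 12: row=2, L[2]='i', prepend. Next row=LF[2]=5
  step 13: row=5, L[5]='o', prepend. Next row=LF[5]=11
  step 14: row=11, L[11]='i', prepend. Next row=LF[11]=7
  step 15: row=7, L[7]='u', prepend. Next row=LF[7]=13
Reversed output: uioiaouoeioiao$

Answer: uioiaouoeioiao$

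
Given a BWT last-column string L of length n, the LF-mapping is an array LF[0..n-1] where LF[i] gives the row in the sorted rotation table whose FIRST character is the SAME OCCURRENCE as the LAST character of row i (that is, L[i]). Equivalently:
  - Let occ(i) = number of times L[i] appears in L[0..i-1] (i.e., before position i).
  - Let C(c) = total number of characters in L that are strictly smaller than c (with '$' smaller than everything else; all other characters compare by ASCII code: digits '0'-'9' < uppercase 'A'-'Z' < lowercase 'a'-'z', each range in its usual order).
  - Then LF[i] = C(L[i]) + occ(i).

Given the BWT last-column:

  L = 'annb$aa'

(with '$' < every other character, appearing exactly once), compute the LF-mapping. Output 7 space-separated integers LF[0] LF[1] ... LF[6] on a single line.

Answer: 1 5 6 4 0 2 3

Derivation:
Char counts: '$':1, 'a':3, 'b':1, 'n':2
C (first-col start): C('$')=0, C('a')=1, C('b')=4, C('n')=5
L[0]='a': occ=0, LF[0]=C('a')+0=1+0=1
L[1]='n': occ=0, LF[1]=C('n')+0=5+0=5
L[2]='n': occ=1, LF[2]=C('n')+1=5+1=6
L[3]='b': occ=0, LF[3]=C('b')+0=4+0=4
L[4]='$': occ=0, LF[4]=C('$')+0=0+0=0
L[5]='a': occ=1, LF[5]=C('a')+1=1+1=2
L[6]='a': occ=2, LF[6]=C('a')+2=1+2=3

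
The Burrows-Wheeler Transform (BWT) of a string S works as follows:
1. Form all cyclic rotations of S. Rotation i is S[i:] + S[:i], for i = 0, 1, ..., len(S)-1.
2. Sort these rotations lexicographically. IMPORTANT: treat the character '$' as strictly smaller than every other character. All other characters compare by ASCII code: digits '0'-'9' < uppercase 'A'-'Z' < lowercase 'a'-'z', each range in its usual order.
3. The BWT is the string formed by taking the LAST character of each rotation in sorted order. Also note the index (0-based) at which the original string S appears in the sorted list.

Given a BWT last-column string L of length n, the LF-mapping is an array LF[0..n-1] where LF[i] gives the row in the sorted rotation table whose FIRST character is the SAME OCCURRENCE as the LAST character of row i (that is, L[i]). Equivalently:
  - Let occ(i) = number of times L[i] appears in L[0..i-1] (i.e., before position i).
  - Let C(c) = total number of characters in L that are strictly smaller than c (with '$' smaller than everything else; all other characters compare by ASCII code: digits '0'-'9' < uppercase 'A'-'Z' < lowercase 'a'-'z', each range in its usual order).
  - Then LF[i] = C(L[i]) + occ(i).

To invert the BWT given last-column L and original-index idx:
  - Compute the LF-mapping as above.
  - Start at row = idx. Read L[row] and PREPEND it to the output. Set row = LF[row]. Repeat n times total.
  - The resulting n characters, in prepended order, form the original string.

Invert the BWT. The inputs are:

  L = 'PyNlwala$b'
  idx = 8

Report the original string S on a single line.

Answer: wallabyNP$

Derivation:
LF mapping: 2 9 1 6 8 3 7 4 0 5
Walk LF starting at row 8, prepending L[row]:
  step 1: row=8, L[8]='$', prepend. Next row=LF[8]=0
  step 2: row=0, L[0]='P', prepend. Next row=LF[0]=2
  step 3: row=2, L[2]='N', prepend. Next row=LF[2]=1
  step 4: row=1, L[1]='y', prepend. Next row=LF[1]=9
  step 5: row=9, L[9]='b', prepend. Next row=LF[9]=5
  step 6: row=5, L[5]='a', prepend. Next row=LF[5]=3
  step 7: row=3, L[3]='l', prepend. Next row=LF[3]=6
  step 8: row=6, L[6]='l', prepend. Next row=LF[6]=7
  step 9: row=7, L[7]='a', prepend. Next row=LF[7]=4
  step 10: row=4, L[4]='w', prepend. Next row=LF[4]=8
Reversed output: wallabyNP$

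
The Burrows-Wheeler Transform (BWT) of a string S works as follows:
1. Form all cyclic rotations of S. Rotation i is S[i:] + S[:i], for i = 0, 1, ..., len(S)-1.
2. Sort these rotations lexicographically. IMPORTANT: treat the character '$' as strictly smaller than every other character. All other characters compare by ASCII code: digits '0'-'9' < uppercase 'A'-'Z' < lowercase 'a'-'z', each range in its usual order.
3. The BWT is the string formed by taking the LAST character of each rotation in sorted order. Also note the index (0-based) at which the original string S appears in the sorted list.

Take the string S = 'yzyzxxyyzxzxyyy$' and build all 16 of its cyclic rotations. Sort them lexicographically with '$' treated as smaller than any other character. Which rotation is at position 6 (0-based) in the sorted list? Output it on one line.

Answer: yy$yzyzxxyyzxzxy

Derivation:
All 16 rotations (rotation i = S[i:]+S[:i]):
  rot[0] = yzyzxxyyzxzxyyy$
  rot[1] = zyzxxyyzxzxyyy$y
  rot[2] = yzxxyyzxzxyyy$yz
  rot[3] = zxxyyzxzxyyy$yzy
  rot[4] = xxyyzxzxyyy$yzyz
  rot[5] = xyyzxzxyyy$yzyzx
  rot[6] = yyzxzxyyy$yzyzxx
  rot[7] = yzxzxyyy$yzyzxxy
  rot[8] = zxzxyyy$yzyzxxyy
  rot[9] = xzxyyy$yzyzxxyyz
  rot[10] = zxyyy$yzyzxxyyzx
  rot[11] = xyyy$yzyzxxyyzxz
  rot[12] = yyy$yzyzxxyyzxzx
  rot[13] = yy$yzyzxxyyzxzxy
  rot[14] = y$yzyzxxyyzxzxyy
  rot[15] = $yzyzxxyyzxzxyyy
Sorted (with $ < everything):
  sorted[0] = $yzyzxxyyzxzxyyy
  sorted[1] = xxyyzxzxyyy$yzyz
  sorted[2] = xyyy$yzyzxxyyzxz
  sorted[3] = xyyzxzxyyy$yzyzx
  sorted[4] = xzxyyy$yzyzxxyyz
  sorted[5] = y$yzyzxxyyzxzxyy
  sorted[6] = yy$yzyzxxyyzxzxy
  sorted[7] = yyy$yzyzxxyyzxzx
  sorted[8] = yyzxzxyyy$yzyzxx
  sorted[9] = yzxxyyzxzxyyy$yz
  sorted[10] = yzxzxyyy$yzyzxxy
  sorted[11] = yzyzxxyyzxzxyyy$
  sorted[12] = zxxyyzxzxyyy$yzy
  sorted[13] = zxyyy$yzyzxxyyzx
  sorted[14] = zxzxyyy$yzyzxxyy
  sorted[15] = zyzxxyyzxzxyyy$y
sorted[6] = yy$yzyzxxyyzxzxy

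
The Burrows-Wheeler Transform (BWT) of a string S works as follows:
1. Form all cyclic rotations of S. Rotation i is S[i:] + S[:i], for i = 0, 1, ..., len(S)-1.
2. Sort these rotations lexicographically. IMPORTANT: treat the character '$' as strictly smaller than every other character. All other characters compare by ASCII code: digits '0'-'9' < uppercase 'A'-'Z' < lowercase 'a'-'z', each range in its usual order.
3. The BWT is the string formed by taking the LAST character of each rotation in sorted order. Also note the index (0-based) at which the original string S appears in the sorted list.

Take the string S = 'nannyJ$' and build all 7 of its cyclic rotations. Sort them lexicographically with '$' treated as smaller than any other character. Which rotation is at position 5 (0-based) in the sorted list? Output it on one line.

All 7 rotations (rotation i = S[i:]+S[:i]):
  rot[0] = nannyJ$
  rot[1] = annyJ$n
  rot[2] = nnyJ$na
  rot[3] = nyJ$nan
  rot[4] = yJ$nann
  rot[5] = J$nanny
  rot[6] = $nannyJ
Sorted (with $ < everything):
  sorted[0] = $nannyJ
  sorted[1] = J$nanny
  sorted[2] = annyJ$n
  sorted[3] = nannyJ$
  sorted[4] = nnyJ$na
  sorted[5] = nyJ$nan
  sorted[6] = yJ$nann
sorted[5] = nyJ$nan

Answer: nyJ$nan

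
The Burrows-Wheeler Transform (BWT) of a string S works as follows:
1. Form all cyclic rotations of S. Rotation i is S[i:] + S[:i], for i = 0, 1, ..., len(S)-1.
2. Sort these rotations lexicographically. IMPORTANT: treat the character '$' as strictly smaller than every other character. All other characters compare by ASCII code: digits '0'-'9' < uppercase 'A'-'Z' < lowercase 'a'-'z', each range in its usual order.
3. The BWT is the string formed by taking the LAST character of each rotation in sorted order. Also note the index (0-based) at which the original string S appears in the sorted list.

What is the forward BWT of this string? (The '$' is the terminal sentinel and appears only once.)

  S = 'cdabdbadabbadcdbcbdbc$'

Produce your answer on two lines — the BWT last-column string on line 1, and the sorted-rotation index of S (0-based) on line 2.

Answer: cddbbdbaddacbb$dacbbca
14

Derivation:
All 22 rotations (rotation i = S[i:]+S[:i]):
  rot[0] = cdabdbadabbadcdbcbdbc$
  rot[1] = dabdbadabbadcdbcbdbc$c
  rot[2] = abdbadabbadcdbcbdbc$cd
  rot[3] = bdbadabbadcdbcbdbc$cda
  rot[4] = dbadabbadcdbcbdbc$cdab
  rot[5] = badabbadcdbcbdbc$cdabd
  rot[6] = adabbadcdbcbdbc$cdabdb
  rot[7] = dabbadcdbcbdbc$cdabdba
  rot[8] = abbadcdbcbdbc$cdabdbad
  rot[9] = bbadcdbcbdbc$cdabdbada
  rot[10] = badcdbcbdbc$cdabdbadab
  rot[11] = adcdbcbdbc$cdabdbadabb
  rot[12] = dcdbcbdbc$cdabdbadabba
  rot[13] = cdbcbdbc$cdabdbadabbad
  rot[14] = dbcbdbc$cdabdbadabbadc
  rot[15] = bcbdbc$cdabdbadabbadcd
  rot[16] = cbdbc$cdabdbadabbadcdb
  rot[17] = bdbc$cdabdbadabbadcdbc
  rot[18] = dbc$cdabdbadabbadcdbcb
  rot[19] = bc$cdabdbadabbadcdbcbd
  rot[20] = c$cdabdbadabbadcdbcbdb
  rot[21] = $cdabdbadabbadcdbcbdbc
Sorted (with $ < everything):
  sorted[0] = $cdabdbadabbadcdbcbdbc  (last char: 'c')
  sorted[1] = abbadcdbcbdbc$cdabdbad  (last char: 'd')
  sorted[2] = abdbadabbadcdbcbdbc$cd  (last char: 'd')
  sorted[3] = adabbadcdbcbdbc$cdabdb  (last char: 'b')
  sorted[4] = adcdbcbdbc$cdabdbadabb  (last char: 'b')
  sorted[5] = badabbadcdbcbdbc$cdabd  (last char: 'd')
  sorted[6] = badcdbcbdbc$cdabdbadab  (last char: 'b')
  sorted[7] = bbadcdbcbdbc$cdabdbada  (last char: 'a')
  sorted[8] = bc$cdabdbadabbadcdbcbd  (last char: 'd')
  sorted[9] = bcbdbc$cdabdbadabbadcd  (last char: 'd')
  sorted[10] = bdbadabbadcdbcbdbc$cda  (last char: 'a')
  sorted[11] = bdbc$cdabdbadabbadcdbc  (last char: 'c')
  sorted[12] = c$cdabdbadabbadcdbcbdb  (last char: 'b')
  sorted[13] = cbdbc$cdabdbadabbadcdb  (last char: 'b')
  sorted[14] = cdabdbadabbadcdbcbdbc$  (last char: '$')
  sorted[15] = cdbcbdbc$cdabdbadabbad  (last char: 'd')
  sorted[16] = dabbadcdbcbdbc$cdabdba  (last char: 'a')
  sorted[17] = dabdbadabbadcdbcbdbc$c  (last char: 'c')
  sorted[18] = dbadabbadcdbcbdbc$cdab  (last char: 'b')
  sorted[19] = dbc$cdabdbadabbadcdbcb  (last char: 'b')
  sorted[20] = dbcbdbc$cdabdbadabbadc  (last char: 'c')
  sorted[21] = dcdbcbdbc$cdabdbadabba  (last char: 'a')
Last column: cddbbdbaddacbb$dacbbca
Original string S is at sorted index 14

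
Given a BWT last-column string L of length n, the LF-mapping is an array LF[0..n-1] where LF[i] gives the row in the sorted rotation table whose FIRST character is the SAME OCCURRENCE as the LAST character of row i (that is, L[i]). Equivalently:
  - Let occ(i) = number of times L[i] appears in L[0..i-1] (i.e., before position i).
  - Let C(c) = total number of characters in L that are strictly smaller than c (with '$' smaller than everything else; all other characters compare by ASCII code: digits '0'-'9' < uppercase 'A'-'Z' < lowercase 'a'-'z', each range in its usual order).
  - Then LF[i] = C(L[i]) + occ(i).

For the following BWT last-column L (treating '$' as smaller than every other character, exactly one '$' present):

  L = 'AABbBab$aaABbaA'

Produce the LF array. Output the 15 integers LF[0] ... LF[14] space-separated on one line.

Answer: 1 2 5 12 6 8 13 0 9 10 3 7 14 11 4

Derivation:
Char counts: '$':1, 'A':4, 'B':3, 'a':4, 'b':3
C (first-col start): C('$')=0, C('A')=1, C('B')=5, C('a')=8, C('b')=12
L[0]='A': occ=0, LF[0]=C('A')+0=1+0=1
L[1]='A': occ=1, LF[1]=C('A')+1=1+1=2
L[2]='B': occ=0, LF[2]=C('B')+0=5+0=5
L[3]='b': occ=0, LF[3]=C('b')+0=12+0=12
L[4]='B': occ=1, LF[4]=C('B')+1=5+1=6
L[5]='a': occ=0, LF[5]=C('a')+0=8+0=8
L[6]='b': occ=1, LF[6]=C('b')+1=12+1=13
L[7]='$': occ=0, LF[7]=C('$')+0=0+0=0
L[8]='a': occ=1, LF[8]=C('a')+1=8+1=9
L[9]='a': occ=2, LF[9]=C('a')+2=8+2=10
L[10]='A': occ=2, LF[10]=C('A')+2=1+2=3
L[11]='B': occ=2, LF[11]=C('B')+2=5+2=7
L[12]='b': occ=2, LF[12]=C('b')+2=12+2=14
L[13]='a': occ=3, LF[13]=C('a')+3=8+3=11
L[14]='A': occ=3, LF[14]=C('A')+3=1+3=4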